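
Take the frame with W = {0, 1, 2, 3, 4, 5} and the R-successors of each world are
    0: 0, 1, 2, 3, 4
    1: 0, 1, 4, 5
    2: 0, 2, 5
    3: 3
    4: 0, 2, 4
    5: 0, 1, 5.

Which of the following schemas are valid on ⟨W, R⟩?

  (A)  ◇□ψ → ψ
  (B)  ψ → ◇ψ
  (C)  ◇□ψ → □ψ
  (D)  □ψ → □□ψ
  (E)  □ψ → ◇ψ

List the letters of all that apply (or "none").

R is reflexive: each world relates to itself.
R is not symmetric: 0 R 3 but not 3 R 0.
R is not transitive: 0 R 1 and 1 R 5 but not 0 R 5.
R is not euclidean: 0 R 1 and 0 R 2 but not 1 R 2.
R is serial: every world has an R-successor.
(A) ◇□ψ → ψ is the dual of axiom B, which corresponds to symmetry. R is not symmetric — not valid.
(B) the dual of axiom T: valid iff R is reflexive. R is reflexive — valid.
(C) ◇□ψ → □ψ is the dual of axiom 5, which corresponds to the euclidean property. R is not euclidean — not valid.
(D) axiom 4: valid iff R is transitive. R is not transitive — not valid.
(E) □ψ → ◇ψ (axiom D) characterises the serial frames. R is serial — valid.

B, E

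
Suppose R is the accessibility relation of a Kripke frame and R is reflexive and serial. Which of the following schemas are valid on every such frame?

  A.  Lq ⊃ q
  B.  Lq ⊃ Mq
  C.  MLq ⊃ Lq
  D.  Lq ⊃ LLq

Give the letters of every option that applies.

A, B

(A) Lq ⊃ q (axiom T) characterises the reflexive frames. Every such R is reflexive — valid.
(B) Lq ⊃ Mq (axiom D) characterises the serial frames. Every such R is serial — valid.
(C) the dual of axiom 5: valid iff R is euclidean. Such an R need not be euclidean — not valid.
(D) Lq ⊃ LLq is axiom 4, which corresponds to transitivity. Such an R need not be transitive — not valid.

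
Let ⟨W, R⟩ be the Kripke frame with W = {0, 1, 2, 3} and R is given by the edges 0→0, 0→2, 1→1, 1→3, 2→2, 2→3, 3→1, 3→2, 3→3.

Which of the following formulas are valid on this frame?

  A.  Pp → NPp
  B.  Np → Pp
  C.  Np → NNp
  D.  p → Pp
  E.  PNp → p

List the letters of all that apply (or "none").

R is reflexive: each world relates to itself.
R is not symmetric: 0 R 2 but not 2 R 0.
R is not transitive: 0 R 2 and 2 R 3 but not 0 R 3.
R is not euclidean: 0 R 2 and 0 R 0 but not 2 R 0.
R is serial: every world has an R-successor.
(A) Pp → NPp (axiom 5) characterises the euclidean frames. R is not euclidean — not valid.
(B) Np → Pp (axiom D) characterises the serial frames. R is serial — valid.
(C) Np → NNp is axiom 4; it is valid on a frame exactly when R is transitive. R is not transitive, so not valid.
(D) p → Pp is the dual of axiom T, which corresponds to reflexivity. R is reflexive — valid.
(E) PNp → p (the dual of axiom B) characterises the symmetric frames. R is not symmetric — not valid.

B, D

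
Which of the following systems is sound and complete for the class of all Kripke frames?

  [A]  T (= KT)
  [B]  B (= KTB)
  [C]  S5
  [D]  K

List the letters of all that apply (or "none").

(A) T (= KT) is determined by the class of reflexive frames.
(B) B (= KTB) is determined by the class of reflexive and symmetric frames.
(C) S5 is determined by the class of reflexive, symmetric, and transitive frames.
(D) K is determined by exactly this class.

D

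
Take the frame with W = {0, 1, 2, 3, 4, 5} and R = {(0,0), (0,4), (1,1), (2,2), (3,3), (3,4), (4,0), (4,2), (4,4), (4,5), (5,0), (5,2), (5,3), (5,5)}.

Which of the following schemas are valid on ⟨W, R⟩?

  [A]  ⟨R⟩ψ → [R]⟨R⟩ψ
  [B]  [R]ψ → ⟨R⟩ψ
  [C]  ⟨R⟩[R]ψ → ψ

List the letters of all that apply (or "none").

B

R is not symmetric: 3 R 4 but not 4 R 3.
R is not euclidean: 3 R 4 and 3 R 3 but not 4 R 3.
R is serial: every world has an R-successor.
(A) ⟨R⟩ψ → [R]⟨R⟩ψ (axiom 5) characterises the euclidean frames. R is not euclidean — not valid.
(B) axiom D: valid iff R is serial. R is serial — valid.
(C) ⟨R⟩[R]ψ → ψ is the dual of axiom B, which corresponds to symmetry. R is not symmetric — not valid.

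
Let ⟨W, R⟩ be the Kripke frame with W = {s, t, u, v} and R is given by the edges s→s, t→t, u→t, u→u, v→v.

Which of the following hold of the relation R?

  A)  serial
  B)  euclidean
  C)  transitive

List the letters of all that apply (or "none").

A, C

(A) serial: every world has an R-successor.
(B) not euclidean: u R t and u R u but not t R u.
(C) transitive: R is closed under composition.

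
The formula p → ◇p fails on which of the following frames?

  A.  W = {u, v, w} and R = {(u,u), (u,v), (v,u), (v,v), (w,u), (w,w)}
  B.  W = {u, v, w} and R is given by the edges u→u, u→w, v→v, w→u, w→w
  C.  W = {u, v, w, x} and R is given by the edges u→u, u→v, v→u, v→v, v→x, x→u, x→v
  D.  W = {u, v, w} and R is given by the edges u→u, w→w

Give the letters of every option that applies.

C, D

The schema p → ◇p is the dual of axiom T; it is valid on a frame iff R is reflexive.
(A) R is reflexive (each world relates to itself), so the schema is valid here.
(B) R is reflexive (each world relates to itself), so the schema is valid here.
(C) R is not reflexive (not w R w), so the schema fails here.
(D) R is not reflexive (not v R v), so the schema fails here.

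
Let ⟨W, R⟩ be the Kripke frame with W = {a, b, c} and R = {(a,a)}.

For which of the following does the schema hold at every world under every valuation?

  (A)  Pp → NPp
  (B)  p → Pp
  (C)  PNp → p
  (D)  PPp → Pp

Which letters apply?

R is not reflexive: not b R b.
R is symmetric: every R-edge is matched by its reverse.
R is transitive: R is closed under composition.
R is euclidean: any two R-successors of the same world are R-related.
(A) Pp → NPp is axiom 5, which corresponds to the euclidean property. R is euclidean — valid.
(B) p → Pp (the dual of axiom T) characterises the reflexive frames. R is not reflexive — not valid.
(C) the dual of axiom B: valid iff R is symmetric. R is symmetric — valid.
(D) the dual of axiom 4: valid iff R is transitive. R is transitive — valid.

A, C, D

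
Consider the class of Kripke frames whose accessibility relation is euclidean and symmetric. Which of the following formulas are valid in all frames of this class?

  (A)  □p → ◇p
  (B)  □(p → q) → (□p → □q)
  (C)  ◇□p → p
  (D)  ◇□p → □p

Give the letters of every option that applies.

B, C, D

A symmetric euclidean relation is transitive (uRv and vRw give vRu by symmetry, then uRw by the euclidean condition, applied at v).
(A) □p → ◇p is axiom D; it is valid on a frame exactly when R is serial. Such an R need not be serial, so not valid.
(B) □(p → q) → (□p → □q) is axiom K, valid on every Kripke frame — valid.
(C) ◇□p → p is the dual of axiom B, which corresponds to symmetry. Every such R is symmetric — valid.
(D) ◇□p → □p (the dual of axiom 5) characterises the euclidean frames. Every such R is euclidean — valid.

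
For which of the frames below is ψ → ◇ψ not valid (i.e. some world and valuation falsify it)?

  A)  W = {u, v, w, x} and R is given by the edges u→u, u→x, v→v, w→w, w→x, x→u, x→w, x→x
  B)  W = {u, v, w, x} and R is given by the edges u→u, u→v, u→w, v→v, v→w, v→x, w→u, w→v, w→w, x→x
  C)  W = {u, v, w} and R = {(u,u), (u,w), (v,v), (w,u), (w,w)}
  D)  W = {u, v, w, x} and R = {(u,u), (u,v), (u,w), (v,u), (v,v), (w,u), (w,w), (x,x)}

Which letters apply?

none

The schema ψ → ◇ψ is the dual of axiom T; it is valid on a frame iff R is reflexive.
(A) R is reflexive (each world relates to itself), so the schema is valid here.
(B) R is reflexive (each world relates to itself), so the schema is valid here.
(C) R is reflexive (each world relates to itself), so the schema is valid here.
(D) R is reflexive (each world relates to itself), so the schema is valid here.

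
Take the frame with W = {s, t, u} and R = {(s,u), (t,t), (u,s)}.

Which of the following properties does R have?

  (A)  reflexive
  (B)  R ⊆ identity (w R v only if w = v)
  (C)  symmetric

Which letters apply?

(A) not reflexive: not s R s.
(B) not ⊆ identity: s R u with s ≠ u.
(C) symmetric: every R-edge is matched by its reverse.

C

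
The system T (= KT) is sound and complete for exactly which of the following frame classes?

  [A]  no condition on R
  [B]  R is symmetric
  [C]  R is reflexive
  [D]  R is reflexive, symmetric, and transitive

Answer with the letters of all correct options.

(A) this class determines K, not T (= KT).
(B) this class determines KB, not T (= KT).
(C) T (= KT) is sound and complete for exactly this class.
(D) this class determines S5, not T (= KT).

C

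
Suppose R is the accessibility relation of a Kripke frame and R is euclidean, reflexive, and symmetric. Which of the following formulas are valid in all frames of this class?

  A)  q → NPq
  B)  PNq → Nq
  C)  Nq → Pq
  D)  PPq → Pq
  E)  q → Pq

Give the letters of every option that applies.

A, B, C, D, E

A relation that is euclidean, reflexive, and symmetric is also serial and transitive.
(A) q → NPq is axiom B; it is valid on a frame exactly when R is symmetric. Every such R is symmetric, so valid.
(B) PNq → Nq (the dual of axiom 5) characterises the euclidean frames. Every such R is euclidean — valid.
(C) Nq → Pq (axiom D) characterises the serial frames. Every such R is serial — valid.
(D) PPq → Pq is the dual of axiom 4, which corresponds to transitivity. Every such R is transitive — valid.
(E) q → Pq is the dual of axiom T, which corresponds to reflexivity. Every such R is reflexive — valid.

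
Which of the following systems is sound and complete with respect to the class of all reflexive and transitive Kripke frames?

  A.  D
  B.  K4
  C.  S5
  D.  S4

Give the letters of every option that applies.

(A) D is determined by the class of serial frames.
(B) K4 is determined by the class of transitive frames.
(C) S5 is determined by the class of reflexive, symmetric, and transitive frames.
(D) S4 is determined by exactly this class.

D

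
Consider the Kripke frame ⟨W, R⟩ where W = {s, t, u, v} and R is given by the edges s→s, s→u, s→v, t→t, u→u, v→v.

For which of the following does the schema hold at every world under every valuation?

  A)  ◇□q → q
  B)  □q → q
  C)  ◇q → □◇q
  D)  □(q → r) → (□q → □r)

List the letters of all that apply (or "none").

B, D

R is reflexive: each world relates to itself.
R is not symmetric: s R u but not u R s.
R is not euclidean: s R u and s R s but not u R s.
(A) the dual of axiom B: valid iff R is symmetric. R is not symmetric — not valid.
(B) □q → q is axiom T; it is valid on a frame exactly when R is reflexive. R is reflexive, so valid.
(C) axiom 5: valid iff R is euclidean. R is not euclidean — not valid.
(D) □(q → r) → (□q → □r) is axiom K, valid on every Kripke frame — valid.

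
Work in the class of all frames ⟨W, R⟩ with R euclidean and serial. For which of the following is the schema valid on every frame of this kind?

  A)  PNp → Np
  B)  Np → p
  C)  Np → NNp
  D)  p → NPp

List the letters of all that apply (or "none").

(A) PNp → Np is the dual of axiom 5; it is valid on a frame exactly when R is euclidean. Every such R is euclidean, so valid.
(B) axiom T: valid iff R is reflexive. Such an R need not be reflexive — not valid.
(C) Np → NNp is axiom 4; it is valid on a frame exactly when R is transitive. Such an R need not be transitive, so not valid.
(D) axiom B: valid iff R is symmetric. Such an R need not be symmetric — not valid.

A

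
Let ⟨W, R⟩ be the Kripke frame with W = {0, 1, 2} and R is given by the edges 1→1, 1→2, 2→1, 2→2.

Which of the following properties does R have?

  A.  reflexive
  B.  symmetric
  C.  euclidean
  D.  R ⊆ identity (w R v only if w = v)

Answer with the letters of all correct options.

(A) not reflexive: not 0 R 0.
(B) symmetric: every R-edge is matched by its reverse.
(C) euclidean: any two R-successors of the same world are R-related.
(D) not ⊆ identity: 1 R 2 with 1 ≠ 2.

B, C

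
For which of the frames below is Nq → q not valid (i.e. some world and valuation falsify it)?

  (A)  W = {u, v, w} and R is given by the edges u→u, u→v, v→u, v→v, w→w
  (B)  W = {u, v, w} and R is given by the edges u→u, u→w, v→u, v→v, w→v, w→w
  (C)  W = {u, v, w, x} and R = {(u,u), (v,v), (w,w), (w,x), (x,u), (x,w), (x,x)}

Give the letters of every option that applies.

none

The schema Nq → q is axiom T; it is valid on a frame iff R is reflexive.
(A) R is reflexive (each world relates to itself), so the schema is valid here.
(B) R is reflexive (each world relates to itself), so the schema is valid here.
(C) R is reflexive (each world relates to itself), so the schema is valid here.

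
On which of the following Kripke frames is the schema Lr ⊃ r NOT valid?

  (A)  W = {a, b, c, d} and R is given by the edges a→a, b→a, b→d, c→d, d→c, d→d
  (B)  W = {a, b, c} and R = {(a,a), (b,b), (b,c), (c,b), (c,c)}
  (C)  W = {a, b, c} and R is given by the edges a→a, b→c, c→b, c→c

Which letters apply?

A, C

The schema Lr ⊃ r is axiom T; it is valid on a frame iff R is reflexive.
(A) R is not reflexive (not b R b), so the schema fails here.
(B) R is reflexive (each world relates to itself), so the schema is valid here.
(C) R is not reflexive (not b R b), so the schema fails here.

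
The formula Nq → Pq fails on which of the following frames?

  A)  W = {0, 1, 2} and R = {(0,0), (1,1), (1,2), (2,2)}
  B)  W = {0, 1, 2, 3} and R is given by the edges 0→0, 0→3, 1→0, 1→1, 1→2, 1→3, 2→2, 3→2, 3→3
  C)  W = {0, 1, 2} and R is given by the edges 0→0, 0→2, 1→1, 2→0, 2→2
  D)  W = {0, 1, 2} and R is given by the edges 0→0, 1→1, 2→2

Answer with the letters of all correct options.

The schema Nq → Pq is axiom D; it is valid on a frame iff R is serial.
(A) R is serial (every world has an R-successor), so the schema is valid here.
(B) R is serial (every world has an R-successor), so the schema is valid here.
(C) R is serial (every world has an R-successor), so the schema is valid here.
(D) R is serial (every world has an R-successor), so the schema is valid here.

none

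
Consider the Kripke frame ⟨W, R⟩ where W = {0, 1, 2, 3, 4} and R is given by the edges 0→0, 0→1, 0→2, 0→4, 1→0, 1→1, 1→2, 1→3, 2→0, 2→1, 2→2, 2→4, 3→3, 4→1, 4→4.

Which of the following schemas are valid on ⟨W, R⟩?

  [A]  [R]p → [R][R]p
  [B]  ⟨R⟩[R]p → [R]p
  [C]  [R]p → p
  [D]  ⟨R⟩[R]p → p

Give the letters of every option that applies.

C

R is reflexive: each world relates to itself.
R is not symmetric: 0 R 4 but not 4 R 0.
R is not transitive: 0 R 1 and 1 R 3 but not 0 R 3.
R is not euclidean: 0 R 1 and 0 R 4 but not 1 R 4.
(A) axiom 4: valid iff R is transitive. R is not transitive — not valid.
(B) ⟨R⟩[R]p → [R]p (the dual of axiom 5) characterises the euclidean frames. R is not euclidean — not valid.
(C) [R]p → p (axiom T) characterises the reflexive frames. R is reflexive — valid.
(D) ⟨R⟩[R]p → p is the dual of axiom B, which corresponds to symmetry. R is not symmetric — not valid.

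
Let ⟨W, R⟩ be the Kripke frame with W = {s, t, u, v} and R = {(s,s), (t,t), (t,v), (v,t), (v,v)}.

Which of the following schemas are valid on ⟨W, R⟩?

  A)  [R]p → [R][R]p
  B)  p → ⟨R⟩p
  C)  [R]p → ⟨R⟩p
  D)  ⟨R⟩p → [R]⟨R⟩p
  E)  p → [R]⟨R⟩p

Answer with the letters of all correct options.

A, D, E

R is not reflexive: not u R u.
R is symmetric: every R-edge is matched by its reverse.
R is transitive: R is closed under composition.
R is euclidean: any two R-successors of the same world are R-related.
R is not serial: u has no R-successor.
(A) axiom 4: valid iff R is transitive. R is transitive — valid.
(B) p → ⟨R⟩p is the dual of axiom T, which corresponds to reflexivity. R is not reflexive — not valid.
(C) axiom D: valid iff R is serial. R is not serial — not valid.
(D) ⟨R⟩p → [R]⟨R⟩p (axiom 5) characterises the euclidean frames. R is euclidean — valid.
(E) p → [R]⟨R⟩p (axiom B) characterises the symmetric frames. R is symmetric — valid.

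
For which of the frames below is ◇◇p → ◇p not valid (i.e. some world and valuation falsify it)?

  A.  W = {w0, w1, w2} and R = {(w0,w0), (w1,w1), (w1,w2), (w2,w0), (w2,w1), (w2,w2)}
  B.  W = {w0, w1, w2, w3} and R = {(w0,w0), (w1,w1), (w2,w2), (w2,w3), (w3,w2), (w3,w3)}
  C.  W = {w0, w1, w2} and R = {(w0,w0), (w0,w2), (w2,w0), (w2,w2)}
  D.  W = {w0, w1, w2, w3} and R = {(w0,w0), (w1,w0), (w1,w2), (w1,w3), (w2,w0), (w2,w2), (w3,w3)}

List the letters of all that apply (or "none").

A

The schema ◇◇p → ◇p is the dual of axiom 4; it is valid on a frame iff R is transitive.
(A) R is not transitive (w1 R w2 and w2 R w0 but not w1 R w0), so the schema fails here.
(B) R is transitive (R is closed under composition), so the schema is valid here.
(C) R is transitive (R is closed under composition), so the schema is valid here.
(D) R is transitive (R is closed under composition), so the schema is valid here.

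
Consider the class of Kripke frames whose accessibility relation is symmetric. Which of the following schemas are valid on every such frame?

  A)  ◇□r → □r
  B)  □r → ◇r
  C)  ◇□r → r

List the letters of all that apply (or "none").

C

(A) ◇□r → □r is the dual of axiom 5; it is valid on a frame exactly when R is euclidean. Such an R need not be euclidean, so not valid.
(B) □r → ◇r (axiom D) characterises the serial frames. Such an R need not be serial — not valid.
(C) ◇□r → r is the dual of axiom B, which corresponds to symmetry. Every such R is symmetric — valid.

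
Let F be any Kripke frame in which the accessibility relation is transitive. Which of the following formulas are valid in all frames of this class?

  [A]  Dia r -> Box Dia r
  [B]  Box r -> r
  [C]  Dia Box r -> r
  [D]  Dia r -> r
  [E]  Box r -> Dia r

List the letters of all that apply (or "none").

none

(A) Dia r -> Box Dia r is axiom 5; it is valid on a frame exactly when R is euclidean. Such an R need not be euclidean, so not valid.
(B) Box r -> r (axiom T) characterises the reflexive frames. Such an R need not be reflexive — not valid.
(C) the dual of axiom B: valid iff R is symmetric. Such an R need not be symmetric — not valid.
(D) Dia r -> r is valid only on frames where every R-edge is a self-loop. Such an R need not be a subset of the identity — not valid.
(E) Box r -> Dia r is axiom D, which corresponds to seriality. Such an R need not be serial — not valid.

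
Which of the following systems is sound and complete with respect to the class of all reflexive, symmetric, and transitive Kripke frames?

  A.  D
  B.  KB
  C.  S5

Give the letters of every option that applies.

(A) D is determined by the class of serial frames.
(B) KB is determined by the class of symmetric frames.
(C) S5 is determined by exactly this class.

C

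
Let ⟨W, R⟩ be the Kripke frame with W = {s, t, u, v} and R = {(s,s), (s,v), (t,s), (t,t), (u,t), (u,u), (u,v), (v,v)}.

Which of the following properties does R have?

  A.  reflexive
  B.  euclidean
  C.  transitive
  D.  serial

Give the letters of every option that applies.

A, D

(A) reflexive: each world relates to itself.
(B) not euclidean: s R v and s R s but not v R s.
(C) not transitive: t R s and s R v but not t R v.
(D) serial: every world has an R-successor.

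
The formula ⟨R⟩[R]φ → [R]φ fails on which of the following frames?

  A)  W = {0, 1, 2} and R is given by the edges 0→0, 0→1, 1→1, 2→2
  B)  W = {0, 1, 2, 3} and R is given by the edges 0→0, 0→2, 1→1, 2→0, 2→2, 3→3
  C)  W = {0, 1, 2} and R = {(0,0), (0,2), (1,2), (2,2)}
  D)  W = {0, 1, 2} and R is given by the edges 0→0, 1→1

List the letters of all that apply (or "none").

The schema ⟨R⟩[R]φ → [R]φ is the dual of axiom 5; it is valid on a frame iff R is euclidean.
(A) R is not euclidean (0 R 1 and 0 R 0 but not 1 R 0), so the schema fails here.
(B) R is euclidean (any two R-successors of the same world are R-related), so the schema is valid here.
(C) R is not euclidean (0 R 2 and 0 R 0 but not 2 R 0), so the schema fails here.
(D) R is euclidean (any two R-successors of the same world are R-related), so the schema is valid here.

A, C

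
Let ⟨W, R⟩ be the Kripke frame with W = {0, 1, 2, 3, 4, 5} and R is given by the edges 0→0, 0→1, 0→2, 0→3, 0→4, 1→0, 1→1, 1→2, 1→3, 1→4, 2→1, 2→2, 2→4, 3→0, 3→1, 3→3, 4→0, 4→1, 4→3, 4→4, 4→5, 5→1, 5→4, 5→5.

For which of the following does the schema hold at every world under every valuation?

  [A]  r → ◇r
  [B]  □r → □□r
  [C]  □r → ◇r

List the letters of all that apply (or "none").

R is reflexive: each world relates to itself.
R is not transitive: 0 R 4 and 4 R 5 but not 0 R 5.
R is serial: every world has an R-successor.
(A) r → ◇r is the dual of axiom T; it is valid on a frame exactly when R is reflexive. R is reflexive, so valid.
(B) axiom 4: valid iff R is transitive. R is not transitive — not valid.
(C) □r → ◇r is axiom D, which corresponds to seriality. R is serial — valid.

A, C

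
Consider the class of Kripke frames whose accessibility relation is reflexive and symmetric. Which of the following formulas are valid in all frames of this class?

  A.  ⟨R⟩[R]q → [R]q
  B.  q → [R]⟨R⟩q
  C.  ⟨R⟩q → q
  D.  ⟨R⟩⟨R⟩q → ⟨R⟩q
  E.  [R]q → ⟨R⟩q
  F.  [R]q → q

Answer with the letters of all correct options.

Reflexive relations are serial.
(A) ⟨R⟩[R]q → [R]q is the dual of axiom 5, which corresponds to the euclidean property. Such an R need not be euclidean — not valid.
(B) q → [R]⟨R⟩q is axiom B; it is valid on a frame exactly when R is symmetric. Every such R is symmetric, so valid.
(C) ⟨R⟩q → q (the converse of T) corresponds to R being a subset of the identity. Such an R need not be a subset of the identity, so not valid.
(D) ⟨R⟩⟨R⟩q → ⟨R⟩q is the dual of axiom 4; it is valid on a frame exactly when R is transitive. Such an R need not be transitive, so not valid.
(E) [R]q → ⟨R⟩q is axiom D; it is valid on a frame exactly when R is serial. Every such R is serial, so valid.
(F) [R]q → q (axiom T) characterises the reflexive frames. Every such R is reflexive — valid.

B, E, F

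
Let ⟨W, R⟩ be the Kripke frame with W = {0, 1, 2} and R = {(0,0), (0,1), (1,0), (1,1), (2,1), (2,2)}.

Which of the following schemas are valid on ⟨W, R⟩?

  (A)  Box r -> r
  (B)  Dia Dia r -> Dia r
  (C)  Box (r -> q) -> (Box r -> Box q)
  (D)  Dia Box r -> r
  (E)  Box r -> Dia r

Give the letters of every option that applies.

A, C, E

R is reflexive: each world relates to itself.
R is not symmetric: 2 R 1 but not 1 R 2.
R is not transitive: 2 R 1 and 1 R 0 but not 2 R 0.
R is serial: every world has an R-successor.
(A) Box r -> r (axiom T) characterises the reflexive frames. R is reflexive — valid.
(B) the dual of axiom 4: valid iff R is transitive. R is not transitive — not valid.
(C) this is just K, valid on every normal frame.
(D) Dia Box r -> r (the dual of axiom B) characterises the symmetric frames. R is not symmetric — not valid.
(E) Box r -> Dia r (axiom D) characterises the serial frames. R is serial — valid.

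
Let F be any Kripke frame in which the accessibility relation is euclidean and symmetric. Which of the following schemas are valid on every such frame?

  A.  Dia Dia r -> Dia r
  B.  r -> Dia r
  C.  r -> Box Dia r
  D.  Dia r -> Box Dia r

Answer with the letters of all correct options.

A, C, D

A symmetric euclidean relation is transitive (uRv and vRw give vRu by symmetry, then uRw by the euclidean condition, applied at v).
(A) Dia Dia r -> Dia r is the dual of axiom 4, which corresponds to transitivity. Every such R is transitive — valid.
(B) r -> Dia r is the dual of axiom T; it is valid on a frame exactly when R is reflexive. Such an R need not be reflexive, so not valid.
(C) r -> Box Dia r (axiom B) characterises the symmetric frames. Every such R is symmetric — valid.
(D) Dia r -> Box Dia r (axiom 5) characterises the euclidean frames. Every such R is euclidean — valid.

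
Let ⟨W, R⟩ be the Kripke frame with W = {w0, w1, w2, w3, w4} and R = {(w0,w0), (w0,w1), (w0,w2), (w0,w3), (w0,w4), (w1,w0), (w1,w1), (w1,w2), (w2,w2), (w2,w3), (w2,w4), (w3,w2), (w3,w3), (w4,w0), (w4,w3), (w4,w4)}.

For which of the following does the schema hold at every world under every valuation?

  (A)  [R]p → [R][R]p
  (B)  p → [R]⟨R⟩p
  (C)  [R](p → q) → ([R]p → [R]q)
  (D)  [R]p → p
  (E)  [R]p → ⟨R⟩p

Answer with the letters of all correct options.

R is reflexive: each world relates to itself.
R is not symmetric: w0 R w2 but not w2 R w0.
R is not transitive: w1 R w0 and w0 R w3 but not w1 R w3.
R is serial: every world has an R-successor.
(A) [R]p → [R][R]p is axiom 4, which corresponds to transitivity. R is not transitive — not valid.
(B) axiom B: valid iff R is symmetric. R is not symmetric — not valid.
(C) [R](p → q) → ([R]p → [R]q) is axiom K, valid on every Kripke frame — valid.
(D) axiom T: valid iff R is reflexive. R is reflexive — valid.
(E) [R]p → ⟨R⟩p is axiom D; it is valid on a frame exactly when R is serial. R is serial, so valid.

C, D, E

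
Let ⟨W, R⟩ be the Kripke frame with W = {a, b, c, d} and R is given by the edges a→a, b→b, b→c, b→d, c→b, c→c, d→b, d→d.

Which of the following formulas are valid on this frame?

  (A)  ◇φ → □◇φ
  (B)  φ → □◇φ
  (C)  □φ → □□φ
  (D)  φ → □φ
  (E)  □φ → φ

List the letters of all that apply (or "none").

R is reflexive: each world relates to itself.
R is symmetric: every R-edge is matched by its reverse.
R is not transitive: c R b and b R d but not c R d.
R is not euclidean: b R c and b R d but not c R d.
R is not a subset of the identity: b R c with b ≠ c.
(A) ◇φ → □◇φ is axiom 5; it is valid on a frame exactly when R is euclidean. R is not euclidean, so not valid.
(B) φ → □◇φ (axiom B) characterises the symmetric frames. R is symmetric — valid.
(C) axiom 4: valid iff R is transitive. R is not transitive — not valid.
(D) φ → □φ is valid only on frames where every R-edge is a self-loop. Here R ⊄ identity — not valid.
(E) axiom T: valid iff R is reflexive. R is reflexive — valid.

B, E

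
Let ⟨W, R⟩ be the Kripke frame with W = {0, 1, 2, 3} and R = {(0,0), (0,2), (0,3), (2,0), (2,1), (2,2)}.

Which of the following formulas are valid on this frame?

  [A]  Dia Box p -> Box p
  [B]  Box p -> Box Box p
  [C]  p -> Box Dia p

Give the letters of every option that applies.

none

R is not symmetric: 0 R 3 but not 3 R 0.
R is not transitive: 0 R 2 and 2 R 1 but not 0 R 1.
R is not euclidean: 0 R 2 and 0 R 3 but not 2 R 3.
(A) Dia Box p -> Box p is the dual of axiom 5; it is valid on a frame exactly when R is euclidean. R is not euclidean, so not valid.
(B) axiom 4: valid iff R is transitive. R is not transitive — not valid.
(C) p -> Box Dia p is axiom B; it is valid on a frame exactly when R is symmetric. R is not symmetric, so not valid.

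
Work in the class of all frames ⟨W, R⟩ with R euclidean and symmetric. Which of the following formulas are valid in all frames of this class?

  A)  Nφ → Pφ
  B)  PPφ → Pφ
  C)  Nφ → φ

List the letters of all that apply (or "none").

A symmetric euclidean relation is transitive (uRv and vRw give vRu by symmetry, then uRw by the euclidean condition, applied at v).
(A) Nφ → Pφ is axiom D; it is valid on a frame exactly when R is serial. Such an R need not be serial, so not valid.
(B) PPφ → Pφ is the dual of axiom 4; it is valid on a frame exactly when R is transitive. Every such R is transitive, so valid.
(C) axiom T: valid iff R is reflexive. Such an R need not be reflexive — not valid.

B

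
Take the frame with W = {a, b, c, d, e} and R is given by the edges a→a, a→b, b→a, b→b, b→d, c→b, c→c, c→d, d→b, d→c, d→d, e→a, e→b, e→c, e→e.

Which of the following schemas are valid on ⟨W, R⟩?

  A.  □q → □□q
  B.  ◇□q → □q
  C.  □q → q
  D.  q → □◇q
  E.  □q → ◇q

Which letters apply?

C, E

R is reflexive: each world relates to itself.
R is not symmetric: c R b but not b R c.
R is not transitive: a R b and b R d but not a R d.
R is not euclidean: b R a and b R d but not a R d.
R is serial: every world has an R-successor.
(A) axiom 4: valid iff R is transitive. R is not transitive — not valid.
(B) ◇□q → □q is the dual of axiom 5; it is valid on a frame exactly when R is euclidean. R is not euclidean, so not valid.
(C) □q → q is axiom T; it is valid on a frame exactly when R is reflexive. R is reflexive, so valid.
(D) q → □◇q is axiom B; it is valid on a frame exactly when R is symmetric. R is not symmetric, so not valid.
(E) □q → ◇q is axiom D; it is valid on a frame exactly when R is serial. R is serial, so valid.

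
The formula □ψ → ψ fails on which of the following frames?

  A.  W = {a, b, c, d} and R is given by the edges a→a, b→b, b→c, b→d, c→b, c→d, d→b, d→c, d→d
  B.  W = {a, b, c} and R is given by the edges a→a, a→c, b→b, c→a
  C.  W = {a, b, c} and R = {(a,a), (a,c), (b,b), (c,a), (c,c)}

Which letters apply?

The schema □ψ → ψ is axiom T; it is valid on a frame iff R is reflexive.
(A) R is not reflexive (not c R c), so the schema fails here.
(B) R is not reflexive (not c R c), so the schema fails here.
(C) R is reflexive (each world relates to itself), so the schema is valid here.

A, B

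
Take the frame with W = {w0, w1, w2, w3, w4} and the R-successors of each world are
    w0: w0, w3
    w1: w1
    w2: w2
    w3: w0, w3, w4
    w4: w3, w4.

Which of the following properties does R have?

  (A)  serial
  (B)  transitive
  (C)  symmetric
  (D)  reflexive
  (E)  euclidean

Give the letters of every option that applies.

(A) serial: every world has an R-successor.
(B) not transitive: w0 R w3 and w3 R w4 but not w0 R w4.
(C) symmetric: every R-edge is matched by its reverse.
(D) reflexive: each world relates to itself.
(E) not euclidean: w3 R w0 and w3 R w4 but not w0 R w4.

A, C, D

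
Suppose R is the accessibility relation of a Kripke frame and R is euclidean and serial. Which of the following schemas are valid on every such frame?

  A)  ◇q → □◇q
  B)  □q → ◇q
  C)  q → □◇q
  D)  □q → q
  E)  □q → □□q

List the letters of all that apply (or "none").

(A) axiom 5: valid iff R is euclidean. Every such R is euclidean — valid.
(B) □q → ◇q is axiom D, which corresponds to seriality. Every such R is serial — valid.
(C) q → □◇q is axiom B; it is valid on a frame exactly when R is symmetric. Such an R need not be symmetric, so not valid.
(D) □q → q is axiom T, which corresponds to reflexivity. Such an R need not be reflexive — not valid.
(E) □q → □□q (axiom 4) characterises the transitive frames. Such an R need not be transitive — not valid.

A, B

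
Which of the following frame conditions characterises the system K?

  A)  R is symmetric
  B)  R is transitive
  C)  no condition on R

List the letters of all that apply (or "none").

C

(A) this class determines KB, not K.
(B) this class determines K4, not K.
(C) K is sound and complete for exactly this class.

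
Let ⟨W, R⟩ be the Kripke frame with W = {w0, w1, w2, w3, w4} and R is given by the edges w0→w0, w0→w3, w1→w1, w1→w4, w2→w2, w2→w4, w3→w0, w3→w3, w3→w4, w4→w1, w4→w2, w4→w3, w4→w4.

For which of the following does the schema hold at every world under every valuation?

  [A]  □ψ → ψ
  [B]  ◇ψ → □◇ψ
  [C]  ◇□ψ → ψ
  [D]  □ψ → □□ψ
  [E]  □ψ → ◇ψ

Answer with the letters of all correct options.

A, C, E

R is reflexive: each world relates to itself.
R is symmetric: every R-edge is matched by its reverse.
R is not transitive: w0 R w3 and w3 R w4 but not w0 R w4.
R is not euclidean: w3 R w0 and w3 R w4 but not w0 R w4.
R is serial: every world has an R-successor.
(A) axiom T: valid iff R is reflexive. R is reflexive — valid.
(B) ◇ψ → □◇ψ is axiom 5, which corresponds to the euclidean property. R is not euclidean — not valid.
(C) ◇□ψ → ψ is the dual of axiom B; it is valid on a frame exactly when R is symmetric. R is symmetric, so valid.
(D) □ψ → □□ψ is axiom 4; it is valid on a frame exactly when R is transitive. R is not transitive, so not valid.
(E) □ψ → ◇ψ (axiom D) characterises the serial frames. R is serial — valid.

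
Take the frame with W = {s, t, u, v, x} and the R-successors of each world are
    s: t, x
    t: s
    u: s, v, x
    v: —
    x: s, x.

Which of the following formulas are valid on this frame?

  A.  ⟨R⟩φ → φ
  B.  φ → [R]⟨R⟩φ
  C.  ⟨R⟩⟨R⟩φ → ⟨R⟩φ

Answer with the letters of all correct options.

R is not symmetric: u R s but not s R u.
R is not transitive: s R t and t R s but not s R s.
R is not a subset of the identity: s R t with s ≠ t.
(A) ⟨R⟩φ → φ (the converse of T) corresponds to R being a subset of the identity. Here R ⊄ identity, so not valid.
(B) φ → [R]⟨R⟩φ is axiom B, which corresponds to symmetry. R is not symmetric — not valid.
(C) ⟨R⟩⟨R⟩φ → ⟨R⟩φ is the dual of axiom 4; it is valid on a frame exactly when R is transitive. R is not transitive, so not valid.

none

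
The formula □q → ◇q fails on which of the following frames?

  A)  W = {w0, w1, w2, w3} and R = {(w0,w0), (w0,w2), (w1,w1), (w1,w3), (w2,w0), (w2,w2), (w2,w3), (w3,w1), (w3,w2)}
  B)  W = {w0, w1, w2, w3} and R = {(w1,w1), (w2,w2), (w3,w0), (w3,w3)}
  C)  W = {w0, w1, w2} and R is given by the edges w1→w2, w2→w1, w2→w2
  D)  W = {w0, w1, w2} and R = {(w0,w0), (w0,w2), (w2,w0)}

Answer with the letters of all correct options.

The schema □q → ◇q is axiom D; it is valid on a frame iff R is serial.
(A) R is serial (every world has an R-successor), so the schema is valid here.
(B) R is not serial (w0 has no R-successor), so the schema fails here.
(C) R is not serial (w0 has no R-successor), so the schema fails here.
(D) R is not serial (w1 has no R-successor), so the schema fails here.

B, C, D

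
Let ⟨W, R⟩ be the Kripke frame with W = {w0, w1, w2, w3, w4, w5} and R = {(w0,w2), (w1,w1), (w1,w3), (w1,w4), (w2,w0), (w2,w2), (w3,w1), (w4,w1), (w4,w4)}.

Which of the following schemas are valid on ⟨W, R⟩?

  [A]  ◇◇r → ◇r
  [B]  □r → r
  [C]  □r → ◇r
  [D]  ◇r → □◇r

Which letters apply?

none

R is not reflexive: not w0 R w0.
R is not transitive: w0 R w2 and w2 R w0 but not w0 R w0.
R is not euclidean: w1 R w3 and w1 R w4 but not w3 R w4.
R is not serial: w5 has no R-successor.
(A) ◇◇r → ◇r is the dual of axiom 4, which corresponds to transitivity. R is not transitive — not valid.
(B) □r → r is axiom T; it is valid on a frame exactly when R is reflexive. R is not reflexive, so not valid.
(C) □r → ◇r is axiom D; it is valid on a frame exactly when R is serial. R is not serial, so not valid.
(D) ◇r → □◇r is axiom 5; it is valid on a frame exactly when R is euclidean. R is not euclidean, so not valid.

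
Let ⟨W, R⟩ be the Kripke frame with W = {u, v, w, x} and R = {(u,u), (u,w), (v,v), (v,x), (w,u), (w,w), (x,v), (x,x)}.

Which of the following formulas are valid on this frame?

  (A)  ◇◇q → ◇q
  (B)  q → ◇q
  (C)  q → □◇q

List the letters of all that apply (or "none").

A, B, C

R is reflexive: each world relates to itself.
R is symmetric: every R-edge is matched by its reverse.
R is transitive: R is closed under composition.
(A) the dual of axiom 4: valid iff R is transitive. R is transitive — valid.
(B) q → ◇q is the dual of axiom T; it is valid on a frame exactly when R is reflexive. R is reflexive, so valid.
(C) q → □◇q (axiom B) characterises the symmetric frames. R is symmetric — valid.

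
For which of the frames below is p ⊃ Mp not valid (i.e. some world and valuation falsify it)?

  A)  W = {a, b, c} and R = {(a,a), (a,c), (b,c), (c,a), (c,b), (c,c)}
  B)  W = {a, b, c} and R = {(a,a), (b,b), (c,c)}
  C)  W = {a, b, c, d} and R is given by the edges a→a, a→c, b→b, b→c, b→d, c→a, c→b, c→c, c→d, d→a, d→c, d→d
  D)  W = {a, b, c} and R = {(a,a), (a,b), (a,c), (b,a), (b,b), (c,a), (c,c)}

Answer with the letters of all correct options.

A

The schema p ⊃ Mp is the dual of axiom T; it is valid on a frame iff R is reflexive.
(A) R is not reflexive (not b R b), so the schema fails here.
(B) R is reflexive (each world relates to itself), so the schema is valid here.
(C) R is reflexive (each world relates to itself), so the schema is valid here.
(D) R is reflexive (each world relates to itself), so the schema is valid here.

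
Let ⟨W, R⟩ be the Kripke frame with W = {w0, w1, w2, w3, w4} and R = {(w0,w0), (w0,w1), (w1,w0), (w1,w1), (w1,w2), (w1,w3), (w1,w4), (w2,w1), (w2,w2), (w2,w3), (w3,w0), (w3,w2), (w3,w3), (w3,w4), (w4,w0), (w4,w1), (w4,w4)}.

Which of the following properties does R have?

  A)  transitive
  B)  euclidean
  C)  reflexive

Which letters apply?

(A) not transitive: w0 R w1 and w1 R w2 but not w0 R w2.
(B) not euclidean: w1 R w0 and w1 R w2 but not w0 R w2.
(C) reflexive: each world relates to itself.

C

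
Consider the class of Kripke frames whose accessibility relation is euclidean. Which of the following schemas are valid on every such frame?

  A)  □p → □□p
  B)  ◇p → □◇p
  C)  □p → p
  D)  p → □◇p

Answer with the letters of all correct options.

B

(A) □p → □□p (axiom 4) characterises the transitive frames. Such an R need not be transitive — not valid.
(B) ◇p → □◇p is axiom 5, which corresponds to the euclidean property. Every such R is euclidean — valid.
(C) □p → p is axiom T, which corresponds to reflexivity. Such an R need not be reflexive — not valid.
(D) p → □◇p is axiom B, which corresponds to symmetry. Such an R need not be symmetric — not valid.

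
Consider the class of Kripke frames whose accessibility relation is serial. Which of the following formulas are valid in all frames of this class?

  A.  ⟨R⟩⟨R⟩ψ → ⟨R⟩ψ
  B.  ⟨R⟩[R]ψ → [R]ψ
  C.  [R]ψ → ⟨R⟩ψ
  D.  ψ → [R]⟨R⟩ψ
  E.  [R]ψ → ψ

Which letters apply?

(A) ⟨R⟩⟨R⟩ψ → ⟨R⟩ψ (the dual of axiom 4) characterises the transitive frames. Such an R need not be transitive — not valid.
(B) ⟨R⟩[R]ψ → [R]ψ (the dual of axiom 5) characterises the euclidean frames. Such an R need not be euclidean — not valid.
(C) axiom D: valid iff R is serial. Every such R is serial — valid.
(D) ψ → [R]⟨R⟩ψ (axiom B) characterises the symmetric frames. Such an R need not be symmetric — not valid.
(E) [R]ψ → ψ (axiom T) characterises the reflexive frames. Such an R need not be reflexive — not valid.

C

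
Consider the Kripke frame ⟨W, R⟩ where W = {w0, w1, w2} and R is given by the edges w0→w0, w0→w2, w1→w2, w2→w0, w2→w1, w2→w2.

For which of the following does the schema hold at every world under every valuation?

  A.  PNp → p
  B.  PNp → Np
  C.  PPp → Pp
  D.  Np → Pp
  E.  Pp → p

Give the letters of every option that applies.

A, D

R is symmetric: every R-edge is matched by its reverse.
R is not transitive: w0 R w2 and w2 R w1 but not w0 R w1.
R is not euclidean: w2 R w0 and w2 R w1 but not w0 R w1.
R is serial: every world has an R-successor.
R is not a subset of the identity: w0 R w2 with w0 ≠ w2.
(A) PNp → p (the dual of axiom B) characterises the symmetric frames. R is symmetric — valid.
(B) PNp → Np (the dual of axiom 5) characterises the euclidean frames. R is not euclidean — not valid.
(C) PPp → Pp (the dual of axiom 4) characterises the transitive frames. R is not transitive — not valid.
(D) Np → Pp is axiom D; it is valid on a frame exactly when R is serial. R is serial, so valid.
(E) Pp → p is valid only on frames where every R-edge is a self-loop. Here R ⊄ identity — not valid.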